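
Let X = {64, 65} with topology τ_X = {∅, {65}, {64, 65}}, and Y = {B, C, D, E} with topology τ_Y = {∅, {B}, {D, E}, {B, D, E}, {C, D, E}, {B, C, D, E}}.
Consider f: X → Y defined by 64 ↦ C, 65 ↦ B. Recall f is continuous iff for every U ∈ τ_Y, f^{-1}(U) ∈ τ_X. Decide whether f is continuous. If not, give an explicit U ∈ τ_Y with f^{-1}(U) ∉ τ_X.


f is NOT continuous.

Compute f^{-1}(U) for each U ∈ τ_Y:
  U = ∅: f^{-1}(U) = ∅ ∈ τ_X ✓.
  U = {B}: f^{-1}(U) = {65} ∈ τ_X ✓.
  U = {D, E}: f^{-1}(U) = ∅ ∈ τ_X ✓.
  U = {B, D, E}: f^{-1}(U) = {65} ∈ τ_X ✓.
  U = {C, D, E}: f^{-1}(U) = {64} ∉ τ_X ✗.
  U = {B, C, D, E}: f^{-1}(U) = {64, 65} ∈ τ_X ✓.
Found U = {C, D, E} with f^{-1}(U) = {64} not in τ_X. Therefore f is NOT continuous.


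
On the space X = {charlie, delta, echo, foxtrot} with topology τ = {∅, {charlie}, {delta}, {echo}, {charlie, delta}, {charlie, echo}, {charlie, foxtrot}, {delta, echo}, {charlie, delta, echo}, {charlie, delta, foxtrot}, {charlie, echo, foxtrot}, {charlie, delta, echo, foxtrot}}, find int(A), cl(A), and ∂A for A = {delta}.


int(A) = {delta}, cl(A) = {delta}, ∂A = ∅.

Closed sets in (X, τ) are complements of opens:
  closed(X, τ) = {∅, {delta}, {echo}, {foxtrot}, {charlie, foxtrot}, {delta, echo}, {delta, foxtrot}, {echo, foxtrot}, {charlie, delta, foxtrot}, {charlie, echo, foxtrot}, {delta, echo, foxtrot}, {charlie, delta, echo, foxtrot}}.
int(A) = ⋃ {U ∈ τ : U ⊆ A}. Opens contained in A: ∅, {delta}.
Taking the union of these: int(A) = {delta}.
cl(A) = ⋂ {C closed : A ⊆ C}. Closed sets containing A: {delta}, {delta, echo}, {delta, foxtrot}, {charlie, delta, foxtrot}, {delta, echo, foxtrot}, {charlie, delta, echo, foxtrot}.
Intersecting these: cl(A) = {delta}.
∂A = cl(A) ∖ int(A) = {delta} ∖ {delta} = ∅.


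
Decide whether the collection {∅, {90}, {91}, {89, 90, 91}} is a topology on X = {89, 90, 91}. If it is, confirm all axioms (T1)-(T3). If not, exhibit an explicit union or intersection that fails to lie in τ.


τ is NOT a topology on X.

Axiom (T1): ∅ ∈ τ? Yes; X ∈ τ? Yes.
Axiom (T2/T3): check pairwise unions and intersections of members of τ.
Counterexample for (T2): {90} ∪ {91} = {90, 91} ∉ τ. Therefore τ is NOT a topology.


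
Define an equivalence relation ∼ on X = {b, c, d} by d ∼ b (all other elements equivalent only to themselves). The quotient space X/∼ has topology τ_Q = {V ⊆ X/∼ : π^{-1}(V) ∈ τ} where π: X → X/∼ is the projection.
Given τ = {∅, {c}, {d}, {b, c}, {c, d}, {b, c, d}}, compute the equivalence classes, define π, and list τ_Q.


X/∼ = {[b=d], [c]}; |τ_Q| = 3.

Equivalence classes: [b=d], [c].
Quotient map π: X → X/∼ sends b ↦ [b=d], c ↦ [c], d ↦ [b=d].
For each subset V ⊆ X/∼, compute π^{-1}(V) ⊆ X and check whether π^{-1}(V) ∈ τ. V is open in τ_Q iff π^{-1}(V) ∈ τ.
  V = {}: π^{-1}(V) = ∅ ∈ τ ✓.
  V = {[b=d]}: π^{-1}(V) = {b, d} ∉ τ ✗.
  V = {[c]}: π^{-1}(V) = {c} ∈ τ ✓.
  V = {[b=d], [c]}: π^{-1}(V) = {b, c, d} ∈ τ ✓.
Open sets in the quotient: τ_Q = {{}, {[c]}, {[b=d], [c]}} (3 elements).


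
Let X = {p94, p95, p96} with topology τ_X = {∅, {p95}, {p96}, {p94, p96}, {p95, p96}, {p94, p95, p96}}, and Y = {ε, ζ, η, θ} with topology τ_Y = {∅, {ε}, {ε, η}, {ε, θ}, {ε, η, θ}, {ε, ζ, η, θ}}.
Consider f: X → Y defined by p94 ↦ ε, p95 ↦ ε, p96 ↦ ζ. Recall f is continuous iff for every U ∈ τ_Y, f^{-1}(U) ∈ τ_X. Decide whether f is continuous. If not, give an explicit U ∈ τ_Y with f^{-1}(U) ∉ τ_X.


f is NOT continuous.

Compute f^{-1}(U) for each U ∈ τ_Y:
  U = ∅: f^{-1}(U) = ∅ ∈ τ_X ✓.
  U = {ε}: f^{-1}(U) = {p94, p95} ∉ τ_X ✗.
  U = {ε, η}: f^{-1}(U) = {p94, p95} ∉ τ_X ✗.
  U = {ε, θ}: f^{-1}(U) = {p94, p95} ∉ τ_X ✗.
  U = {ε, η, θ}: f^{-1}(U) = {p94, p95} ∉ τ_X ✗.
  U = {ε, ζ, η, θ}: f^{-1}(U) = {p94, p95, p96} ∈ τ_X ✓.
Found U = {ε} with f^{-1}(U) = {p94, p95} not in τ_X. Therefore f is NOT continuous.


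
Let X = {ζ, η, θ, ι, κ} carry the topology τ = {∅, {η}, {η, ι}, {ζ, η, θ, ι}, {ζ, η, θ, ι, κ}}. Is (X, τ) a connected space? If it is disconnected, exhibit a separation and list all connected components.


(X, τ) is connected.

Find clopen sets (U ∈ τ with X ∖ U ∈ τ):
  U = ∅, X ∖ U = {ζ, η, θ, ι, κ} — both open, so U is clopen.
  U = {ζ, η, θ, ι, κ}, X ∖ U = ∅ — both open, so U is clopen.
Only trivial clopens (∅ and X) exist, so (X, τ) is connected.
Compute connected components by grouping points that agree on all clopens:
  component: {ζ, η, θ, ι, κ}


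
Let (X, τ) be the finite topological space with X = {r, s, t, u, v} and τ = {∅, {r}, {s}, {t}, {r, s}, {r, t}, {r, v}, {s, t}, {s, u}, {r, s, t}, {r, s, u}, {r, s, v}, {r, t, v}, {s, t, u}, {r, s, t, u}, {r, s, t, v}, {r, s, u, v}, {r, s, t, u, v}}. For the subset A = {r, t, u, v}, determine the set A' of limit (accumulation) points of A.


A' = {v}

For each x ∈ X, list the open sets U ∈ τ with x ∈ U, then check whether U ∩ (A ∖ {x}) ≠ ∅ for every such U.
  x = r: open {r} ∋ x has {r} ∩ (A ∖ {r}) = ∅, so x is NOT a limit point.
  x = s: open {s} ∋ x has {s} ∩ (A ∖ {s}) = ∅, so x is NOT a limit point.
  x = t: open {t} ∋ x has {t} ∩ (A ∖ {t}) = ∅, so x is NOT a limit point.
  x = u: open {s, u} ∋ x has {s, u} ∩ (A ∖ {u}) = ∅, so x is NOT a limit point.
  x = v: opens ∋ x are {r, v}, {r, s, v}, {r, t, v}, {r, s, t, v}, {r, s, u, v}, {r, s, t, u, v}; each meets A ∖ {v}, so x IS a limit point.
Collecting: A' = {v}.


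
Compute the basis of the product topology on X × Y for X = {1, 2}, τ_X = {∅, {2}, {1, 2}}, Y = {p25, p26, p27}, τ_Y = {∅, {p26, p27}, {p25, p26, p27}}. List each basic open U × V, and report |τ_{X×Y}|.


Basis B = {∅ × ∅, {2} × {p26, p27}, {2} × {p25, p26, p27}, {1, 2} × {p26, p27}, {1, 2} × {p25, p26, p27}}; |τ_{X×Y}| = 6.

Enumerate products U × V with U ∈ τ_X, V ∈ τ_Y (deduplicated):
  ∅ × ∅ = {} (∅)
  {2} × {p26, p27} = {(2,p26), (2,p27)}
  {2} × {p25, p26, p27} = {(2,p25), (2,p26), (2,p27)}
  {1, 2} × {p26, p27} = {(1,p26), (1,p27), (2,p26), (2,p27)}
  {1, 2} × {p25, p26, p27} = {(1,p25), (1,p26), (1,p27), (2,p25), (2,p26), (2,p27)}
These 5 distinct sets form the basis B.
Close under arbitrary unions to get τ_{X×Y}; counting gives |τ_{X×Y}| = 6.


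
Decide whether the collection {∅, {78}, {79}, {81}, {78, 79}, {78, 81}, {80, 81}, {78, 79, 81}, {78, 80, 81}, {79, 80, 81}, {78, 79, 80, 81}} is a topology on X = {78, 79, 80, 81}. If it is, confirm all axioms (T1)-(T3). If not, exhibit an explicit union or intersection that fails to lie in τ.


τ is NOT a topology on X.

Axiom (T1): ∅ ∈ τ? Yes; X ∈ τ? Yes.
Axiom (T2/T3): check pairwise unions and intersections of members of τ.
Counterexample for (T2): {79} ∪ {81} = {79, 81} ∉ τ. Therefore τ is NOT a topology.


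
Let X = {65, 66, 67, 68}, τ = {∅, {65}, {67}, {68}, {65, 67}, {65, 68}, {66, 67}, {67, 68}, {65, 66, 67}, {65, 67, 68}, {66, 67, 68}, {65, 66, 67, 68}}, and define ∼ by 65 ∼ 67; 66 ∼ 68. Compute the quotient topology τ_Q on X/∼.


X/∼ = {[65=67], [66=68]}; |τ_Q| = 3.

Equivalence classes: [65=67], [66=68].
Quotient map π: X → X/∼ sends 65 ↦ [65=67], 66 ↦ [66=68], 67 ↦ [65=67], 68 ↦ [66=68].
For each subset V ⊆ X/∼, compute π^{-1}(V) ⊆ X and check whether π^{-1}(V) ∈ τ. V is open in τ_Q iff π^{-1}(V) ∈ τ.
  V = {}: π^{-1}(V) = ∅ ∈ τ ✓.
  V = {[65=67]}: π^{-1}(V) = {65, 67} ∈ τ ✓.
  V = {[66=68]}: π^{-1}(V) = {66, 68} ∉ τ ✗.
  V = {[65=67], [66=68]}: π^{-1}(V) = {65, 66, 67, 68} ∈ τ ✓.
Open sets in the quotient: τ_Q = {{}, {[65=67]}, {[65=67], [66=68]}} (3 elements).


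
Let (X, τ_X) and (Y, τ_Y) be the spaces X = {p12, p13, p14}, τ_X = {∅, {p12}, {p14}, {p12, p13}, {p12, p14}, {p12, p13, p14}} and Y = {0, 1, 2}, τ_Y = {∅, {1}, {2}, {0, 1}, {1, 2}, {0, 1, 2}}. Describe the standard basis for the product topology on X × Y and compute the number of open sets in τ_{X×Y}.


Basis B = {∅ × ∅, {p12} × {1}, {p12} × {2}, {p14} × {1}, {p14} × {2}, {p12} × {0, 1}, {p12} × {1, 2}, {p12, p13} × {1}, {p12, p14} × {1}, {p12, p13} × {2}, {p12, p14} × {2}, {p14} × {0, 1}, {p14} × {1, 2}, {p12} × {0, 1, 2}, {p12, p13, p14} × {1}, {p12, p13, p14} × {2}, {p14} × {0, 1, 2}, {p12, p13} × {0, 1}, {p12, p14} × {0, 1}, {p12, p13} × {1, 2}, {p12, p14} × {1, 2}, {p12, p13} × {0, 1, 2}, {p12, p14} × {0, 1, 2}, {p12, p13, p14} × {0, 1}, {p12, p13, p14} × {1, 2}, {p12, p13, p14} × {0, 1, 2}}; |τ_{X×Y}| = 108.

Enumerate products U × V with U ∈ τ_X, V ∈ τ_Y (deduplicated):
  ∅ × ∅ = {} (∅)
  {p12} × {1} = {(p12,1)}
  {p12} × {2} = {(p12,2)}
  {p14} × {1} = {(p14,1)}
  {p14} × {2} = {(p14,2)}
  {p12} × {0, 1} = {(p12,0), (p12,1)}
  {p12} × {1, 2} = {(p12,1), (p12,2)}
  {p12, p13} × {1} = {(p12,1), (p13,1)}
  {p12, p14} × {1} = {(p12,1), (p14,1)}
  {p12, p13} × {2} = {(p12,2), (p13,2)}
  {p12, p14} × {2} = {(p12,2), (p14,2)}
  {p14} × {0, 1} = {(p14,0), (p14,1)}
  {p14} × {1, 2} = {(p14,1), (p14,2)}
  {p12} × {0, 1, 2} = {(p12,0), (p12,1), (p12,2)}
  {p12, p13, p14} × {1} = {(p12,1), (p13,1), (p14,1)}
  {p12, p13, p14} × {2} = {(p12,2), (p13,2), (p14,2)}
  {p14} × {0, 1, 2} = {(p14,0), (p14,1), (p14,2)}
  {p12, p13} × {0, 1} = {(p12,0), (p12,1), (p13,0), (p13,1)}
  {p12, p14} × {0, 1} = {(p12,0), (p12,1), (p14,0), (p14,1)}
  {p12, p13} × {1, 2} = {(p12,1), (p12,2), (p13,1), (p13,2)}
  {p12, p14} × {1, 2} = {(p12,1), (p12,2), (p14,1), (p14,2)}
  {p12, p13} × {0, 1, 2} = {(p12,0), (p12,1), (p12,2), (p13,0), (p13,1), (p13,2)}
  {p12, p14} × {0, 1, 2} = {(p12,0), (p12,1), (p12,2), (p14,0), (p14,1), (p14,2)}
  {p12, p13, p14} × {0, 1} = {(p12,0), (p12,1), (p13,0), (p13,1), (p14,0), (p14,1)}
  {p12, p13, p14} × {1, 2} = {(p12,1), (p12,2), (p13,1), (p13,2), (p14,1), (p14,2)}
  {p12, p13, p14} × {0, 1, 2} = {(p12,0), (p12,1), (p12,2), (p13,0), (p13,1), (p13,2), (p14,0), (p14,1), (p14,2)}
These 26 distinct sets form the basis B.
Close under arbitrary unions to get τ_{X×Y}; counting gives |τ_{X×Y}| = 108.


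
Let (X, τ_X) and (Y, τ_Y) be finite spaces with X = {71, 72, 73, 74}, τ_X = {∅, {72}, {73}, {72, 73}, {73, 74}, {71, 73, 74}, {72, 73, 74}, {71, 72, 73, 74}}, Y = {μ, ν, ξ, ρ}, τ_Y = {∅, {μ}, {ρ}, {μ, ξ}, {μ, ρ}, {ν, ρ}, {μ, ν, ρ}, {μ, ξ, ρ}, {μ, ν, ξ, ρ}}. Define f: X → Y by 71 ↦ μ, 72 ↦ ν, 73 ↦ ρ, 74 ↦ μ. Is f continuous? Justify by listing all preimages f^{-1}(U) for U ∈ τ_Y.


f is NOT continuous.

Compute f^{-1}(U) for each U ∈ τ_Y:
  U = ∅: f^{-1}(U) = ∅ ∈ τ_X ✓.
  U = {μ}: f^{-1}(U) = {71, 74} ∉ τ_X ✗.
  U = {ρ}: f^{-1}(U) = {73} ∈ τ_X ✓.
  U = {μ, ξ}: f^{-1}(U) = {71, 74} ∉ τ_X ✗.
  U = {μ, ρ}: f^{-1}(U) = {71, 73, 74} ∈ τ_X ✓.
  U = {ν, ρ}: f^{-1}(U) = {72, 73} ∈ τ_X ✓.
  U = {μ, ν, ρ}: f^{-1}(U) = {71, 72, 73, 74} ∈ τ_X ✓.
  U = {μ, ξ, ρ}: f^{-1}(U) = {71, 73, 74} ∈ τ_X ✓.
  U = {μ, ν, ξ, ρ}: f^{-1}(U) = {71, 72, 73, 74} ∈ τ_X ✓.
Found U = {μ} with f^{-1}(U) = {71, 74} not in τ_X. Therefore f is NOT continuous.


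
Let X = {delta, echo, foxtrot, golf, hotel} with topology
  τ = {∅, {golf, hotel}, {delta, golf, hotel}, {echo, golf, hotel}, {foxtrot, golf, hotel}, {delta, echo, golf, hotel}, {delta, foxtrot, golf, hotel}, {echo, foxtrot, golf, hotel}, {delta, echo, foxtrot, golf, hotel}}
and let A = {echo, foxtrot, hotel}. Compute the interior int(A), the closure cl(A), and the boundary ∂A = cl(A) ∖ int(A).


int(A) = ∅, cl(A) = {delta, echo, foxtrot, golf, hotel}, ∂A = {delta, echo, foxtrot, golf, hotel}.

Closed sets in (X, τ) are complements of opens:
  closed(X, τ) = {∅, {delta}, {echo}, {foxtrot}, {delta, echo}, {delta, foxtrot}, {echo, foxtrot}, {delta, echo, foxtrot}, {delta, echo, foxtrot, golf, hotel}}.
int(A) = ⋃ {U ∈ τ : U ⊆ A}. Opens contained in A: ∅.
Taking the union of these: int(A) = ∅.
cl(A) = ⋂ {C closed : A ⊆ C}. Closed sets containing A: {delta, echo, foxtrot, golf, hotel}.
Intersecting these: cl(A) = {delta, echo, foxtrot, golf, hotel}.
∂A = cl(A) ∖ int(A) = {delta, echo, foxtrot, golf, hotel} ∖ ∅ = {delta, echo, foxtrot, golf, hotel}.


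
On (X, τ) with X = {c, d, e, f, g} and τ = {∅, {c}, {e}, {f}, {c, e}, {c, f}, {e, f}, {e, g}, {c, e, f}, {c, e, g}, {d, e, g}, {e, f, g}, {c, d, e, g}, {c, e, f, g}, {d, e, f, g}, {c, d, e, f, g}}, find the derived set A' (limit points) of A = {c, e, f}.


A' = {d, g}

For each x ∈ X, list the open sets U ∈ τ with x ∈ U, then check whether U ∩ (A ∖ {x}) ≠ ∅ for every such U.
  x = c: open {c} ∋ x has {c} ∩ (A ∖ {c}) = ∅, so x is NOT a limit point.
  x = d: opens ∋ x are {d, e, g}, {c, d, e, g}, {d, e, f, g}, {c, d, e, f, g}; each meets A ∖ {d}, so x IS a limit point.
  x = e: open {e} ∋ x has {e} ∩ (A ∖ {e}) = ∅, so x is NOT a limit point.
  x = f: open {f} ∋ x has {f} ∩ (A ∖ {f}) = ∅, so x is NOT a limit point.
  x = g: opens ∋ x are {e, g}, {c, e, g}, {d, e, g}, {e, f, g}, {c, d, e, g}, {c, e, f, g}, {d, e, f, g}, {c, d, e, f, g}; each meets A ∖ {g}, so x IS a limit point.
Collecting: A' = {d, g}.


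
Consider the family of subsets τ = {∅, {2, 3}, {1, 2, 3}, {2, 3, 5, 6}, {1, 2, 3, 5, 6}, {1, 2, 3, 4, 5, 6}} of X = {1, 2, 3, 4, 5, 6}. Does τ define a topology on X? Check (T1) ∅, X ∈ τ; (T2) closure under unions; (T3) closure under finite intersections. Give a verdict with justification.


τ IS a topology on X.

Axiom (T1): ∅ ∈ τ? Yes; X ∈ τ? Yes.
Axiom (T2/T3): check pairwise unions and intersections of members of τ.
All pairwise intersections and unions checked — each lies in τ. Therefore τ satisfies (T1), (T2), (T3): it IS a topology on X.


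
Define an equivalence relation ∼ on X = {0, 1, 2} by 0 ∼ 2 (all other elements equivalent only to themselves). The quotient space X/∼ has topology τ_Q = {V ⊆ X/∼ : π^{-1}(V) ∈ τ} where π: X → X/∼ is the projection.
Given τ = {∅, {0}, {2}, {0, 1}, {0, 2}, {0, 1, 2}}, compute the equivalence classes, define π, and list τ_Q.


X/∼ = {[0=2], [1]}; |τ_Q| = 3.

Equivalence classes: [0=2], [1].
Quotient map π: X → X/∼ sends 0 ↦ [0=2], 1 ↦ [1], 2 ↦ [0=2].
For each subset V ⊆ X/∼, compute π^{-1}(V) ⊆ X and check whether π^{-1}(V) ∈ τ. V is open in τ_Q iff π^{-1}(V) ∈ τ.
  V = {}: π^{-1}(V) = ∅ ∈ τ ✓.
  V = {[0=2]}: π^{-1}(V) = {0, 2} ∈ τ ✓.
  V = {[1]}: π^{-1}(V) = {1} ∉ τ ✗.
  V = {[0=2], [1]}: π^{-1}(V) = {0, 1, 2} ∈ τ ✓.
Open sets in the quotient: τ_Q = {{}, {[0=2]}, {[0=2], [1]}} (3 elements).


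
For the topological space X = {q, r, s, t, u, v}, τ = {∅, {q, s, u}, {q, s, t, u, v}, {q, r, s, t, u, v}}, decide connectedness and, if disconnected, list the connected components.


(X, τ) is connected.

Find clopen sets (U ∈ τ with X ∖ U ∈ τ):
  U = ∅, X ∖ U = {q, r, s, t, u, v} — both open, so U is clopen.
  U = {q, r, s, t, u, v}, X ∖ U = ∅ — both open, so U is clopen.
Only trivial clopens (∅ and X) exist, so (X, τ) is connected.
Compute connected components by grouping points that agree on all clopens:
  component: {q, r, s, t, u, v}


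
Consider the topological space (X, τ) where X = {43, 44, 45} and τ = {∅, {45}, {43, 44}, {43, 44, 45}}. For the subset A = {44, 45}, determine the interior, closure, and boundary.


int(A) = {45}, cl(A) = {43, 44, 45}, ∂A = {43, 44}.

Closed sets in (X, τ) are complements of opens:
  closed(X, τ) = {∅, {45}, {43, 44}, {43, 44, 45}}.
int(A) = ⋃ {U ∈ τ : U ⊆ A}. Opens contained in A: ∅, {45}.
Taking the union of these: int(A) = {45}.
cl(A) = ⋂ {C closed : A ⊆ C}. Closed sets containing A: {43, 44, 45}.
Intersecting these: cl(A) = {43, 44, 45}.
∂A = cl(A) ∖ int(A) = {43, 44, 45} ∖ {45} = {43, 44}.


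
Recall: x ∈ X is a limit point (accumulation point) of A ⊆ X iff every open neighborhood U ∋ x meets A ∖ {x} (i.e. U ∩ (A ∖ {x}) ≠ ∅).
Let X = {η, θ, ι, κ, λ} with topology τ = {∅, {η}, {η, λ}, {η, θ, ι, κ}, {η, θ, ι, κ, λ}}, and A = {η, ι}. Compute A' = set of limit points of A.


A' = {θ, ι, κ, λ}

For each x ∈ X, list the open sets U ∈ τ with x ∈ U, then check whether U ∩ (A ∖ {x}) ≠ ∅ for every such U.
  x = η: open {η} ∋ x has {η} ∩ (A ∖ {η}) = ∅, so x is NOT a limit point.
  x = θ: opens ∋ x are {η, θ, ι, κ}, {η, θ, ι, κ, λ}; each meets A ∖ {θ}, so x IS a limit point.
  x = ι: opens ∋ x are {η, θ, ι, κ}, {η, θ, ι, κ, λ}; each meets A ∖ {ι}, so x IS a limit point.
  x = κ: opens ∋ x are {η, θ, ι, κ}, {η, θ, ι, κ, λ}; each meets A ∖ {κ}, so x IS a limit point.
  x = λ: opens ∋ x are {η, λ}, {η, θ, ι, κ, λ}; each meets A ∖ {λ}, so x IS a limit point.
Collecting: A' = {θ, ι, κ, λ}.


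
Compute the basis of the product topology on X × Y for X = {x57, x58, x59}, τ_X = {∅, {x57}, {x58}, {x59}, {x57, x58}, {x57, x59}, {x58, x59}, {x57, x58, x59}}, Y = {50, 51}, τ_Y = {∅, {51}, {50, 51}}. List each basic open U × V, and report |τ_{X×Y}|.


Basis B = {∅ × ∅, {x57} × {51}, {x58} × {51}, {x59} × {51}, {x57} × {50, 51}, {x57, x58} × {51}, {x57, x59} × {51}, {x58} × {50, 51}, {x58, x59} × {51}, {x59} × {50, 51}, {x57, x58, x59} × {51}, {x57, x58} × {50, 51}, {x57, x59} × {50, 51}, {x58, x59} × {50, 51}, {x57, x58, x59} × {50, 51}}; |τ_{X×Y}| = 27.

Enumerate products U × V with U ∈ τ_X, V ∈ τ_Y (deduplicated):
  ∅ × ∅ = {} (∅)
  {x57} × {51} = {(x57,51)}
  {x58} × {51} = {(x58,51)}
  {x59} × {51} = {(x59,51)}
  {x57} × {50, 51} = {(x57,50), (x57,51)}
  {x57, x58} × {51} = {(x57,51), (x58,51)}
  {x57, x59} × {51} = {(x57,51), (x59,51)}
  {x58} × {50, 51} = {(x58,50), (x58,51)}
  {x58, x59} × {51} = {(x58,51), (x59,51)}
  {x59} × {50, 51} = {(x59,50), (x59,51)}
  {x57, x58, x59} × {51} = {(x57,51), (x58,51), (x59,51)}
  {x57, x58} × {50, 51} = {(x57,50), (x57,51), (x58,50), (x58,51)}
  {x57, x59} × {50, 51} = {(x57,50), (x57,51), (x59,50), (x59,51)}
  {x58, x59} × {50, 51} = {(x58,50), (x58,51), (x59,50), (x59,51)}
  {x57, x58, x59} × {50, 51} = {(x57,50), (x57,51), (x58,50), (x58,51), (x59,50), (x59,51)}
These 15 distinct sets form the basis B.
Close under arbitrary unions to get τ_{X×Y}; counting gives |τ_{X×Y}| = 27.


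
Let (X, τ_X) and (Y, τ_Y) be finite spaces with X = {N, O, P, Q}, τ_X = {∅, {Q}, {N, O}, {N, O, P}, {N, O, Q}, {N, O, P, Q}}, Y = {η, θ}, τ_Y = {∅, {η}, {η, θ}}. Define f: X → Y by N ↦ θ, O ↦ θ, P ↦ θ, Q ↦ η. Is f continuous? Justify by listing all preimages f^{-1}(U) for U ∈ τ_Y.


f IS continuous.

Compute f^{-1}(U) for each U ∈ τ_Y:
  U = ∅: f^{-1}(U) = ∅ ∈ τ_X ✓.
  U = {η}: f^{-1}(U) = {Q} ∈ τ_X ✓.
  U = {η, θ}: f^{-1}(U) = {N, O, P, Q} ∈ τ_X ✓.
Every preimage lies in τ_X, so f IS continuous.


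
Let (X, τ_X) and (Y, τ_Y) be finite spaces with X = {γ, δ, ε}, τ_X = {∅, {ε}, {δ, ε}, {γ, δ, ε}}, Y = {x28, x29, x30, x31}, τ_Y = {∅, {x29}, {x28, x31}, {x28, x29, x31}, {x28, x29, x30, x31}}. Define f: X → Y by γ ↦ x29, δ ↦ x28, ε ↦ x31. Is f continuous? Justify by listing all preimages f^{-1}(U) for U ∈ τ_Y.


f is NOT continuous.

Compute f^{-1}(U) for each U ∈ τ_Y:
  U = ∅: f^{-1}(U) = ∅ ∈ τ_X ✓.
  U = {x29}: f^{-1}(U) = {γ} ∉ τ_X ✗.
  U = {x28, x31}: f^{-1}(U) = {δ, ε} ∈ τ_X ✓.
  U = {x28, x29, x31}: f^{-1}(U) = {γ, δ, ε} ∈ τ_X ✓.
  U = {x28, x29, x30, x31}: f^{-1}(U) = {γ, δ, ε} ∈ τ_X ✓.
Found U = {x29} with f^{-1}(U) = {γ} not in τ_X. Therefore f is NOT continuous.


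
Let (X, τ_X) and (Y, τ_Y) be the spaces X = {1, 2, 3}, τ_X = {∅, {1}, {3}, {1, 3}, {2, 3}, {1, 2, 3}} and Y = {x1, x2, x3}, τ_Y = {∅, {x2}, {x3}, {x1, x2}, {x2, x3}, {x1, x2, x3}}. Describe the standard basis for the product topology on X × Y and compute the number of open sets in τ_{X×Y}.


Basis B = {∅ × ∅, {1} × {x2}, {1} × {x3}, {3} × {x2}, {3} × {x3}, {1} × {x1, x2}, {1} × {x2, x3}, {1, 3} × {x2}, {1, 3} × {x3}, {2, 3} × {x2}, {2, 3} × {x3}, {3} × {x1, x2}, {3} × {x2, x3}, {1} × {x1, x2, x3}, {1, 2, 3} × {x2}, {1, 2, 3} × {x3}, {3} × {x1, x2, x3}, {1, 3} × {x1, x2}, {1, 3} × {x2, x3}, {2, 3} × {x1, x2}, {2, 3} × {x2, x3}, {1, 3} × {x1, x2, x3}, {1, 2, 3} × {x1, x2}, {1, 2, 3} × {x2, x3}, {2, 3} × {x1, x2, x3}, {1, 2, 3} × {x1, x2, x3}}; |τ_{X×Y}| = 108.

Enumerate products U × V with U ∈ τ_X, V ∈ τ_Y (deduplicated):
  ∅ × ∅ = {} (∅)
  {1} × {x2} = {(1,x2)}
  {1} × {x3} = {(1,x3)}
  {3} × {x2} = {(3,x2)}
  {3} × {x3} = {(3,x3)}
  {1} × {x1, x2} = {(1,x1), (1,x2)}
  {1} × {x2, x3} = {(1,x2), (1,x3)}
  {1, 3} × {x2} = {(1,x2), (3,x2)}
  {1, 3} × {x3} = {(1,x3), (3,x3)}
  {2, 3} × {x2} = {(2,x2), (3,x2)}
  {2, 3} × {x3} = {(2,x3), (3,x3)}
  {3} × {x1, x2} = {(3,x1), (3,x2)}
  {3} × {x2, x3} = {(3,x2), (3,x3)}
  {1} × {x1, x2, x3} = {(1,x1), (1,x2), (1,x3)}
  {1, 2, 3} × {x2} = {(1,x2), (2,x2), (3,x2)}
  {1, 2, 3} × {x3} = {(1,x3), (2,x3), (3,x3)}
  {3} × {x1, x2, x3} = {(3,x1), (3,x2), (3,x3)}
  {1, 3} × {x1, x2} = {(1,x1), (1,x2), (3,x1), (3,x2)}
  {1, 3} × {x2, x3} = {(1,x2), (1,x3), (3,x2), (3,x3)}
  {2, 3} × {x1, x2} = {(2,x1), (2,x2), (3,x1), (3,x2)}
  {2, 3} × {x2, x3} = {(2,x2), (2,x3), (3,x2), (3,x3)}
  {1, 3} × {x1, x2, x3} = {(1,x1), (1,x2), (1,x3), (3,x1), (3,x2), (3,x3)}
  {1, 2, 3} × {x1, x2} = {(1,x1), (1,x2), (2,x1), (2,x2), (3,x1), (3,x2)}
  {1, 2, 3} × {x2, x3} = {(1,x2), (1,x3), (2,x2), (2,x3), (3,x2), (3,x3)}
  {2, 3} × {x1, x2, x3} = {(2,x1), (2,x2), (2,x3), (3,x1), (3,x2), (3,x3)}
  {1, 2, 3} × {x1, x2, x3} = {(1,x1), (1,x2), (1,x3), (2,x1), (2,x2), (2,x3), (3,x1), (3,x2), (3,x3)}
These 26 distinct sets form the basis B.
Close under arbitrary unions to get τ_{X×Y}; counting gives |τ_{X×Y}| = 108.


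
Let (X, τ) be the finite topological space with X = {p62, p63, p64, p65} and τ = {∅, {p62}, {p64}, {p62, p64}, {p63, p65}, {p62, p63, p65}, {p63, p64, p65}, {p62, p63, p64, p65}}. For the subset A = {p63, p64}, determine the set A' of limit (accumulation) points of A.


A' = {p65}

For each x ∈ X, list the open sets U ∈ τ with x ∈ U, then check whether U ∩ (A ∖ {x}) ≠ ∅ for every such U.
  x = p62: open {p62} ∋ x has {p62} ∩ (A ∖ {p62}) = ∅, so x is NOT a limit point.
  x = p63: open {p63, p65} ∋ x has {p63, p65} ∩ (A ∖ {p63}) = ∅, so x is NOT a limit point.
  x = p64: open {p64} ∋ x has {p64} ∩ (A ∖ {p64}) = ∅, so x is NOT a limit point.
  x = p65: opens ∋ x are {p63, p65}, {p62, p63, p65}, {p63, p64, p65}, {p62, p63, p64, p65}; each meets A ∖ {p65}, so x IS a limit point.
Collecting: A' = {p65}.


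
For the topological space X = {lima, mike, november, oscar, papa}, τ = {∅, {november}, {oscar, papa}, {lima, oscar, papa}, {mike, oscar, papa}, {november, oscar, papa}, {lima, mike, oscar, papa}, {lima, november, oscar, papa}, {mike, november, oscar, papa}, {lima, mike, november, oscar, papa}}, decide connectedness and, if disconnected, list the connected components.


(X, τ) is disconnected; components = [{november}, {lima, mike, oscar, papa}].

Find clopen sets (U ∈ τ with X ∖ U ∈ τ):
  U = ∅, X ∖ U = {lima, mike, november, oscar, papa} — both open, so U is clopen.
  U = {november}, X ∖ U = {lima, mike, oscar, papa} — both open, so U is clopen.
  U = {lima, mike, oscar, papa}, X ∖ U = {november} — both open, so U is clopen.
  U = {lima, mike, november, oscar, papa}, X ∖ U = ∅ — both open, so U is clopen.
Nontrivial clopen(s) exist: e.g. {november}. So (X, τ) is disconnected.
Compute connected components by grouping points that agree on all clopens:
  component: {november}
  component: {lima, mike, oscar, papa}


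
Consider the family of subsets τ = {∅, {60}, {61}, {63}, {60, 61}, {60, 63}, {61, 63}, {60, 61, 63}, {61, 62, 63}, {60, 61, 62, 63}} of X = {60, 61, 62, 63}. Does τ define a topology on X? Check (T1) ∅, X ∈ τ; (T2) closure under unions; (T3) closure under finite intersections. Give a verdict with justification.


τ IS a topology on X.

Axiom (T1): ∅ ∈ τ? Yes; X ∈ τ? Yes.
Axiom (T2/T3): check pairwise unions and intersections of members of τ.
All pairwise intersections and unions checked — each lies in τ. Therefore τ satisfies (T1), (T2), (T3): it IS a topology on X.


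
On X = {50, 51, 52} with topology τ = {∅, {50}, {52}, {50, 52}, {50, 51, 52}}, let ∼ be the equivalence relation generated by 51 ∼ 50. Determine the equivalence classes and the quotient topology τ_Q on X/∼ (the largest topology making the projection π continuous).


X/∼ = {[50=51], [52]}; |τ_Q| = 3.

Equivalence classes: [50=51], [52].
Quotient map π: X → X/∼ sends 50 ↦ [50=51], 51 ↦ [50=51], 52 ↦ [52].
For each subset V ⊆ X/∼, compute π^{-1}(V) ⊆ X and check whether π^{-1}(V) ∈ τ. V is open in τ_Q iff π^{-1}(V) ∈ τ.
  V = {}: π^{-1}(V) = ∅ ∈ τ ✓.
  V = {[50=51]}: π^{-1}(V) = {50, 51} ∉ τ ✗.
  V = {[52]}: π^{-1}(V) = {52} ∈ τ ✓.
  V = {[50=51], [52]}: π^{-1}(V) = {50, 51, 52} ∈ τ ✓.
Open sets in the quotient: τ_Q = {{}, {[52]}, {[50=51], [52]}} (3 elements).


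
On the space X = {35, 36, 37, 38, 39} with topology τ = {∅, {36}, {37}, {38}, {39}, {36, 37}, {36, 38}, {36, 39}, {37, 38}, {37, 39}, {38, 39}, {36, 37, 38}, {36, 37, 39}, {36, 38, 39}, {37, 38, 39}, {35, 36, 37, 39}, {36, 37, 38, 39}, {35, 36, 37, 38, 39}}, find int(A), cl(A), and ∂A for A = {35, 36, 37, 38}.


int(A) = {36, 37, 38}, cl(A) = {35, 36, 37, 38}, ∂A = {35}.

Closed sets in (X, τ) are complements of opens:
  closed(X, τ) = {∅, {35}, {38}, {35, 36}, {35, 37}, {35, 38}, {35, 39}, {35, 36, 37}, {35, 36, 38}, {35, 36, 39}, {35, 37, 38}, {35, 37, 39}, {35, 38, 39}, {35, 36, 37, 38}, {35, 36, 37, 39}, {35, 36, 38, 39}, {35, 37, 38, 39}, {35, 36, 37, 38, 39}}.
int(A) = ⋃ {U ∈ τ : U ⊆ A}. Opens contained in A: ∅, {36}, {37}, {38}, {36, 37}, {36, 38}, {37, 38}, {36, 37, 38}.
Taking the union of these: int(A) = {36, 37, 38}.
cl(A) = ⋂ {C closed : A ⊆ C}. Closed sets containing A: {35, 36, 37, 38}, {35, 36, 37, 38, 39}.
Intersecting these: cl(A) = {35, 36, 37, 38}.
∂A = cl(A) ∖ int(A) = {35, 36, 37, 38} ∖ {36, 37, 38} = {35}.


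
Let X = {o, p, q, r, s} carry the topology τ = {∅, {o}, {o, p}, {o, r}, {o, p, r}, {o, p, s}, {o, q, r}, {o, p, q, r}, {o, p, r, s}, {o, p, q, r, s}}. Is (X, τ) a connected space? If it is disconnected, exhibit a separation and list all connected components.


(X, τ) is connected.

Find clopen sets (U ∈ τ with X ∖ U ∈ τ):
  U = ∅, X ∖ U = {o, p, q, r, s} — both open, so U is clopen.
  U = {o, p, q, r, s}, X ∖ U = ∅ — both open, so U is clopen.
Only trivial clopens (∅ and X) exist, so (X, τ) is connected.
Compute connected components by grouping points that agree on all clopens:
  component: {o, p, q, r, s}


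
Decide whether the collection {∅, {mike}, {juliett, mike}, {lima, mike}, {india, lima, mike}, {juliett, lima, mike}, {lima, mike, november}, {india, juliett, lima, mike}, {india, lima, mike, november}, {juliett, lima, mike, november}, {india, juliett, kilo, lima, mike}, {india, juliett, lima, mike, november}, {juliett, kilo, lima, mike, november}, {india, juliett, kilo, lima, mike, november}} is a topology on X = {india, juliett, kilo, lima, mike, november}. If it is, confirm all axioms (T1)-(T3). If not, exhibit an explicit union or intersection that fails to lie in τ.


τ is NOT a topology on X.

Axiom (T1): ∅ ∈ τ? Yes; X ∈ τ? Yes.
Axiom (T2/T3): check pairwise unions and intersections of members of τ.
Counterexample for (T3): {india, juliett, kilo, lima, mike} ∩ {juliett, kilo, lima, mike, november} = {juliett, kilo, lima, mike} ∉ τ. Therefore τ is NOT a topology.


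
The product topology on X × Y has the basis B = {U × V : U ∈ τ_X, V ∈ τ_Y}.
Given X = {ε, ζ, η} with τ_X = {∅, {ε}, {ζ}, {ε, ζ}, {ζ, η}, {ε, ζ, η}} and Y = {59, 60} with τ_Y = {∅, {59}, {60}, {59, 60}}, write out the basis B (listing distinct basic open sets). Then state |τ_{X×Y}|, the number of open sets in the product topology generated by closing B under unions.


Basis B = {∅ × ∅, {ε} × {59}, {ε} × {60}, {ζ} × {59}, {ζ} × {60}, {ε} × {59, 60}, {ε, ζ} × {59}, {ε, ζ} × {60}, {ζ} × {59, 60}, {ζ, η} × {59}, {ζ, η} × {60}, {ε, ζ, η} × {59}, {ε, ζ, η} × {60}, {ε, ζ} × {59, 60}, {ζ, η} × {59, 60}, {ε, ζ, η} × {59, 60}}; |τ_{X×Y}| = 36.

Enumerate products U × V with U ∈ τ_X, V ∈ τ_Y (deduplicated):
  ∅ × ∅ = {} (∅)
  {ε} × {59} = {(ε,59)}
  {ε} × {60} = {(ε,60)}
  {ζ} × {59} = {(ζ,59)}
  {ζ} × {60} = {(ζ,60)}
  {ε} × {59, 60} = {(ε,59), (ε,60)}
  {ε, ζ} × {59} = {(ε,59), (ζ,59)}
  {ε, ζ} × {60} = {(ε,60), (ζ,60)}
  {ζ} × {59, 60} = {(ζ,59), (ζ,60)}
  {ζ, η} × {59} = {(ζ,59), (η,59)}
  {ζ, η} × {60} = {(ζ,60), (η,60)}
  {ε, ζ, η} × {59} = {(ε,59), (ζ,59), (η,59)}
  {ε, ζ, η} × {60} = {(ε,60), (ζ,60), (η,60)}
  {ε, ζ} × {59, 60} = {(ε,59), (ε,60), (ζ,59), (ζ,60)}
  {ζ, η} × {59, 60} = {(ζ,59), (ζ,60), (η,59), (η,60)}
  {ε, ζ, η} × {59, 60} = {(ε,59), (ε,60), (ζ,59), (ζ,60), (η,59), (η,60)}
These 16 distinct sets form the basis B.
Close under arbitrary unions to get τ_{X×Y}; counting gives |τ_{X×Y}| = 36.


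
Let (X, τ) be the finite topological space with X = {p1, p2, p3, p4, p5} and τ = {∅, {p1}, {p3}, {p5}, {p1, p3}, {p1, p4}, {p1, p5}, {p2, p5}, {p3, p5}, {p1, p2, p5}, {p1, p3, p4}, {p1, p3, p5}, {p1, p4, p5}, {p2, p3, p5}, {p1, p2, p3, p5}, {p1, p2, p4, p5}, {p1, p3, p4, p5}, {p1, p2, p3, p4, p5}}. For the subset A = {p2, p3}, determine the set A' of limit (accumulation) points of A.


A' = ∅

For each x ∈ X, list the open sets U ∈ τ with x ∈ U, then check whether U ∩ (A ∖ {x}) ≠ ∅ for every such U.
  x = p1: open {p1} ∋ x has {p1} ∩ (A ∖ {p1}) = ∅, so x is NOT a limit point.
  x = p2: open {p2, p5} ∋ x has {p2, p5} ∩ (A ∖ {p2}) = ∅, so x is NOT a limit point.
  x = p3: open {p3} ∋ x has {p3} ∩ (A ∖ {p3}) = ∅, so x is NOT a limit point.
  x = p4: open {p1, p4} ∋ x has {p1, p4} ∩ (A ∖ {p4}) = ∅, so x is NOT a limit point.
  x = p5: open {p5} ∋ x has {p5} ∩ (A ∖ {p5}) = ∅, so x is NOT a limit point.
Collecting: A' = ∅.


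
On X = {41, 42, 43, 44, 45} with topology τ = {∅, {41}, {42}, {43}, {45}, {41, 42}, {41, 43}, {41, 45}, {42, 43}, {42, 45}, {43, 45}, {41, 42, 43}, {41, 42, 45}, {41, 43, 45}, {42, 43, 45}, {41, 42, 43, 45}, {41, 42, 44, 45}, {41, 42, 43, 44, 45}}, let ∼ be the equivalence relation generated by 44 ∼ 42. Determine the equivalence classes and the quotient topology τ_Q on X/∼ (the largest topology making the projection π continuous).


X/∼ = {[41], [42=44], [43], [45]}; |τ_Q| = 10.

Equivalence classes: [41], [42=44], [43], [45].
Quotient map π: X → X/∼ sends 41 ↦ [41], 42 ↦ [42=44], 43 ↦ [43], 44 ↦ [42=44], 45 ↦ [45].
For each subset V ⊆ X/∼, compute π^{-1}(V) ⊆ X and check whether π^{-1}(V) ∈ τ. V is open in τ_Q iff π^{-1}(V) ∈ τ.
  V = {}: π^{-1}(V) = ∅ ∈ τ ✓.
  V = {[41]}: π^{-1}(V) = {41} ∈ τ ✓.
  V = {[42=44]}: π^{-1}(V) = {42, 44} ∉ τ ✗.
  V = {[41], [42=44]}: π^{-1}(V) = {41, 42, 44} ∉ τ ✗.
  V = {[43]}: π^{-1}(V) = {43} ∈ τ ✓.
  V = {[41], [43]}: π^{-1}(V) = {41, 43} ∈ τ ✓.
  V = {[42=44], [43]}: π^{-1}(V) = {42, 43, 44} ∉ τ ✗.
  V = {[41], [42=44], [43]}: π^{-1}(V) = {41, 42, 43, 44} ∉ τ ✗.
  V = {[45]}: π^{-1}(V) = {45} ∈ τ ✓.
  V = {[41], [45]}: π^{-1}(V) = {41, 45} ∈ τ ✓.
  V = {[42=44], [45]}: π^{-1}(V) = {42, 44, 45} ∉ τ ✗.
  V = {[41], [42=44], [45]}: π^{-1}(V) = {41, 42, 44, 45} ∈ τ ✓.
  V = {[43], [45]}: π^{-1}(V) = {43, 45} ∈ τ ✓.
  V = {[41], [43], [45]}: π^{-1}(V) = {41, 43, 45} ∈ τ ✓.
  V = {[42=44], [43], [45]}: π^{-1}(V) = {42, 43, 44, 45} ∉ τ ✗.
  V = {[41], [42=44], [43], [45]}: π^{-1}(V) = {41, 42, 43, 44, 45} ∈ τ ✓.
Open sets in the quotient: τ_Q = {{}, {[41]}, {[43]}, {[41], [43]}, {[45]}, {[41], [45]}, {[41], [42=44], [45]}, {[43], [45]}, {[41], [43], [45]}, {[41], [42=44], [43], [45]}} (10 elements).


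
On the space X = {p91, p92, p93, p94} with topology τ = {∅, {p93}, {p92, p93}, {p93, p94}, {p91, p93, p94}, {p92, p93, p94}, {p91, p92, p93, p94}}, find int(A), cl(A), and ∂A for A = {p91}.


int(A) = ∅, cl(A) = {p91}, ∂A = {p91}.

Closed sets in (X, τ) are complements of opens:
  closed(X, τ) = {∅, {p91}, {p92}, {p91, p92}, {p91, p94}, {p91, p92, p94}, {p91, p92, p93, p94}}.
int(A) = ⋃ {U ∈ τ : U ⊆ A}. Opens contained in A: ∅.
Taking the union of these: int(A) = ∅.
cl(A) = ⋂ {C closed : A ⊆ C}. Closed sets containing A: {p91}, {p91, p92}, {p91, p94}, {p91, p92, p94}, {p91, p92, p93, p94}.
Intersecting these: cl(A) = {p91}.
∂A = cl(A) ∖ int(A) = {p91} ∖ ∅ = {p91}.


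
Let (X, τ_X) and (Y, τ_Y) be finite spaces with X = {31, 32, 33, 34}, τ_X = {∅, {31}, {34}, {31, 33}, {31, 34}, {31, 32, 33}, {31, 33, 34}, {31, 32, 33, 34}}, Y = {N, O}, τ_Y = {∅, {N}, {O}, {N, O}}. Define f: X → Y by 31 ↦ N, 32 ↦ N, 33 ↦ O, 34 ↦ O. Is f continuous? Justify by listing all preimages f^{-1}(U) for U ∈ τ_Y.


f is NOT continuous.

Compute f^{-1}(U) for each U ∈ τ_Y:
  U = ∅: f^{-1}(U) = ∅ ∈ τ_X ✓.
  U = {N}: f^{-1}(U) = {31, 32} ∉ τ_X ✗.
  U = {O}: f^{-1}(U) = {33, 34} ∉ τ_X ✗.
  U = {N, O}: f^{-1}(U) = {31, 32, 33, 34} ∈ τ_X ✓.
Found U = {N} with f^{-1}(U) = {31, 32} not in τ_X. Therefore f is NOT continuous.


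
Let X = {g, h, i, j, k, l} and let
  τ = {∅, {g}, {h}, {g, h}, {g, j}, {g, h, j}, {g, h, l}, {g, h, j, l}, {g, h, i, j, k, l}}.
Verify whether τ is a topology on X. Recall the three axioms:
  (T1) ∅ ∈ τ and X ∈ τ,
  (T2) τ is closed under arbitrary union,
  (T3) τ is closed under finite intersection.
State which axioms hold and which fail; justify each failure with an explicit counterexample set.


τ IS a topology on X.

Axiom (T1): ∅ ∈ τ? Yes; X ∈ τ? Yes.
Axiom (T2/T3): check pairwise unions and intersections of members of τ.
All pairwise intersections and unions checked — each lies in τ. Therefore τ satisfies (T1), (T2), (T3): it IS a topology on X.


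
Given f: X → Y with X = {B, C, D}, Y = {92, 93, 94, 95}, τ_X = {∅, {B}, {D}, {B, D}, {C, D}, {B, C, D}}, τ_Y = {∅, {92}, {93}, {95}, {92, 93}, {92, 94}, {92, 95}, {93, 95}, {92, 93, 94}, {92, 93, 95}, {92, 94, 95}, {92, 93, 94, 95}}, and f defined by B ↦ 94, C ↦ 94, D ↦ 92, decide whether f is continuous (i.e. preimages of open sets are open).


f IS continuous.

Compute f^{-1}(U) for each U ∈ τ_Y:
  U = ∅: f^{-1}(U) = ∅ ∈ τ_X ✓.
  U = {92}: f^{-1}(U) = {D} ∈ τ_X ✓.
  U = {93}: f^{-1}(U) = ∅ ∈ τ_X ✓.
  U = {95}: f^{-1}(U) = ∅ ∈ τ_X ✓.
  U = {92, 93}: f^{-1}(U) = {D} ∈ τ_X ✓.
  U = {92, 94}: f^{-1}(U) = {B, C, D} ∈ τ_X ✓.
  U = {92, 95}: f^{-1}(U) = {D} ∈ τ_X ✓.
  U = {93, 95}: f^{-1}(U) = ∅ ∈ τ_X ✓.
  U = {92, 93, 94}: f^{-1}(U) = {B, C, D} ∈ τ_X ✓.
  U = {92, 93, 95}: f^{-1}(U) = {D} ∈ τ_X ✓.
  U = {92, 94, 95}: f^{-1}(U) = {B, C, D} ∈ τ_X ✓.
  U = {92, 93, 94, 95}: f^{-1}(U) = {B, C, D} ∈ τ_X ✓.
Every preimage lies in τ_X, so f IS continuous.


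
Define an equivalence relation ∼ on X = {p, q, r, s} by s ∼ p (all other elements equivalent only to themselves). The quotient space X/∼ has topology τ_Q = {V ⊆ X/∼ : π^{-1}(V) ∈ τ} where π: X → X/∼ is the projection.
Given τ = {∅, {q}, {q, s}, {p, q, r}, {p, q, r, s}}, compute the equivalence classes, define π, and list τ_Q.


X/∼ = {[p=s], [q], [r]}; |τ_Q| = 3.

Equivalence classes: [p=s], [q], [r].
Quotient map π: X → X/∼ sends p ↦ [p=s], q ↦ [q], r ↦ [r], s ↦ [p=s].
For each subset V ⊆ X/∼, compute π^{-1}(V) ⊆ X and check whether π^{-1}(V) ∈ τ. V is open in τ_Q iff π^{-1}(V) ∈ τ.
  V = {}: π^{-1}(V) = ∅ ∈ τ ✓.
  V = {[p=s]}: π^{-1}(V) = {p, s} ∉ τ ✗.
  V = {[q]}: π^{-1}(V) = {q} ∈ τ ✓.
  V = {[p=s], [q]}: π^{-1}(V) = {p, q, s} ∉ τ ✗.
  V = {[r]}: π^{-1}(V) = {r} ∉ τ ✗.
  V = {[p=s], [r]}: π^{-1}(V) = {p, r, s} ∉ τ ✗.
  V = {[q], [r]}: π^{-1}(V) = {q, r} ∉ τ ✗.
  V = {[p=s], [q], [r]}: π^{-1}(V) = {p, q, r, s} ∈ τ ✓.
Open sets in the quotient: τ_Q = {{}, {[q]}, {[p=s], [q], [r]}} (3 elements).


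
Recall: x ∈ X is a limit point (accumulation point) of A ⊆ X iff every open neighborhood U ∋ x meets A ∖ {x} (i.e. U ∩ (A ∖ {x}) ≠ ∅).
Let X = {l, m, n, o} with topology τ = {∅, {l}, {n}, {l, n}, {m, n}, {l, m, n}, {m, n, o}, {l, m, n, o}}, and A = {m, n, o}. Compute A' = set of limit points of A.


A' = {m, o}

For each x ∈ X, list the open sets U ∈ τ with x ∈ U, then check whether U ∩ (A ∖ {x}) ≠ ∅ for every such U.
  x = l: open {l} ∋ x has {l} ∩ (A ∖ {l}) = ∅, so x is NOT a limit point.
  x = m: opens ∋ x are {m, n}, {l, m, n}, {m, n, o}, {l, m, n, o}; each meets A ∖ {m}, so x IS a limit point.
  x = n: open {n} ∋ x has {n} ∩ (A ∖ {n}) = ∅, so x is NOT a limit point.
  x = o: opens ∋ x are {m, n, o}, {l, m, n, o}; each meets A ∖ {o}, so x IS a limit point.
Collecting: A' = {m, o}.


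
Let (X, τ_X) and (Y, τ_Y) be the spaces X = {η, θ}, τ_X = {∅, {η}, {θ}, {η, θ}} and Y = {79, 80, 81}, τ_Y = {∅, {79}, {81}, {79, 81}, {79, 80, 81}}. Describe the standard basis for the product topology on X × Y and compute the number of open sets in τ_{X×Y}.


Basis B = {∅ × ∅, {η} × {79}, {η} × {81}, {θ} × {79}, {θ} × {81}, {η} × {79, 81}, {η, θ} × {79}, {η, θ} × {81}, {θ} × {79, 81}, {η} × {79, 80, 81}, {θ} × {79, 80, 81}, {η, θ} × {79, 81}, {η, θ} × {79, 80, 81}}; |τ_{X×Y}| = 25.

Enumerate products U × V with U ∈ τ_X, V ∈ τ_Y (deduplicated):
  ∅ × ∅ = {} (∅)
  {η} × {79} = {(η,79)}
  {η} × {81} = {(η,81)}
  {θ} × {79} = {(θ,79)}
  {θ} × {81} = {(θ,81)}
  {η} × {79, 81} = {(η,79), (η,81)}
  {η, θ} × {79} = {(η,79), (θ,79)}
  {η, θ} × {81} = {(η,81), (θ,81)}
  {θ} × {79, 81} = {(θ,79), (θ,81)}
  {η} × {79, 80, 81} = {(η,79), (η,80), (η,81)}
  {θ} × {79, 80, 81} = {(θ,79), (θ,80), (θ,81)}
  {η, θ} × {79, 81} = {(η,79), (η,81), (θ,79), (θ,81)}
  {η, θ} × {79, 80, 81} = {(η,79), (η,80), (η,81), (θ,79), (θ,80), (θ,81)}
These 13 distinct sets form the basis B.
Close under arbitrary unions to get τ_{X×Y}; counting gives |τ_{X×Y}| = 25.


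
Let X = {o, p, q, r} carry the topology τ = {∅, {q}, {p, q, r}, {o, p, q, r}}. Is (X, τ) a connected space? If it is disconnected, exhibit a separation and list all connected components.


(X, τ) is connected.

Find clopen sets (U ∈ τ with X ∖ U ∈ τ):
  U = ∅, X ∖ U = {o, p, q, r} — both open, so U is clopen.
  U = {o, p, q, r}, X ∖ U = ∅ — both open, so U is clopen.
Only trivial clopens (∅ and X) exist, so (X, τ) is connected.
Compute connected components by grouping points that agree on all clopens:
  component: {o, p, q, r}


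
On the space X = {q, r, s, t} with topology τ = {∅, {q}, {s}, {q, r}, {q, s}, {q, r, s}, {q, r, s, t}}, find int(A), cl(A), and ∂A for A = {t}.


int(A) = ∅, cl(A) = {t}, ∂A = {t}.

Closed sets in (X, τ) are complements of opens:
  closed(X, τ) = {∅, {t}, {r, t}, {s, t}, {q, r, t}, {r, s, t}, {q, r, s, t}}.
int(A) = ⋃ {U ∈ τ : U ⊆ A}. Opens contained in A: ∅.
Taking the union of these: int(A) = ∅.
cl(A) = ⋂ {C closed : A ⊆ C}. Closed sets containing A: {t}, {r, t}, {s, t}, {q, r, t}, {r, s, t}, {q, r, s, t}.
Intersecting these: cl(A) = {t}.
∂A = cl(A) ∖ int(A) = {t} ∖ ∅ = {t}.


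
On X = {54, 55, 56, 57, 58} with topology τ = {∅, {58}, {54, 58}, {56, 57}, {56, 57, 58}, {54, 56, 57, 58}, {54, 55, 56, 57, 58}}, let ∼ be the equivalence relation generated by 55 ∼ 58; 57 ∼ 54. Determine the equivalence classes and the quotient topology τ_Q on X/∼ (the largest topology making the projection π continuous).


X/∼ = {[54=57], [55=58], [56]}; |τ_Q| = 2.

Equivalence classes: [54=57], [55=58], [56].
Quotient map π: X → X/∼ sends 54 ↦ [54=57], 55 ↦ [55=58], 56 ↦ [56], 57 ↦ [54=57], 58 ↦ [55=58].
For each subset V ⊆ X/∼, compute π^{-1}(V) ⊆ X and check whether π^{-1}(V) ∈ τ. V is open in τ_Q iff π^{-1}(V) ∈ τ.
  V = {}: π^{-1}(V) = ∅ ∈ τ ✓.
  V = {[54=57]}: π^{-1}(V) = {54, 57} ∉ τ ✗.
  V = {[55=58]}: π^{-1}(V) = {55, 58} ∉ τ ✗.
  V = {[54=57], [55=58]}: π^{-1}(V) = {54, 55, 57, 58} ∉ τ ✗.
  V = {[56]}: π^{-1}(V) = {56} ∉ τ ✗.
  V = {[54=57], [56]}: π^{-1}(V) = {54, 56, 57} ∉ τ ✗.
  V = {[55=58], [56]}: π^{-1}(V) = {55, 56, 58} ∉ τ ✗.
  V = {[54=57], [55=58], [56]}: π^{-1}(V) = {54, 55, 56, 57, 58} ∈ τ ✓.
Open sets in the quotient: τ_Q = {{}, {[54=57], [55=58], [56]}} (2 elements).
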